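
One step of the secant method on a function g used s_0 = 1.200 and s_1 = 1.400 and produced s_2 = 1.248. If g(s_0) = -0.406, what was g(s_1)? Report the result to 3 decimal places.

1.286

The secant line through (1.200, -0.406) and (1.400, g(s_1)) crosses zero at s_2 = 1.248.
So (1.200, -0.406), (1.400, g(s_1)), (1.248, 0) are collinear:
g(s_1) = -0.406 · (1.400 − 1.248) / (1.200 − 1.248) = -0.406 · (0.15200)/(-0.04800) = 1.28567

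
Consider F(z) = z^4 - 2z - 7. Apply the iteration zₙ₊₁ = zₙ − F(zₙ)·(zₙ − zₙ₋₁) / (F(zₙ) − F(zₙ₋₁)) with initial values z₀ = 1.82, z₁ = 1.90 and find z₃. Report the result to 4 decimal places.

1.8049

F(1.82) = 0.331994, F(1.90) = 2.232100
z₂ = 1.900000 − 2.232100·(1.900000 − 1.820000) / (2.232100 − 0.331994) = 1.900000 − (0.178568)/(1.900106) = 1.806022
F(1.806022) = 0.026746
z₃ = 1.806022 − 0.026746·(1.806022 − 1.900000) / (0.026746 − 2.232100) = 1.806022 − (-0.002514)/(-2.205354) = 1.804882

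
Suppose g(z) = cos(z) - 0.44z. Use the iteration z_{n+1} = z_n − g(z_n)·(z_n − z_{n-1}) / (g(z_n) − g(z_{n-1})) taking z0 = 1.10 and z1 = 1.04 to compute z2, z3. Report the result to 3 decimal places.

g(1.10) = -0.03040, g(1.04) = 0.04862
z2 = 1.04000 − 0.04862·(1.04000 − 1.10000) / (0.04862 − (-0.03040)) = 1.04000 − (-0.00292)/(0.07902) = 1.07692
g(1.07692) = 0.00020
z3 = 1.07692 − 0.00020·(1.07692 − 1.04000) / (0.00020 − 0.04862) = 1.07692 − (0.00001)/(-0.04842) = 1.07707

1.077, 1.077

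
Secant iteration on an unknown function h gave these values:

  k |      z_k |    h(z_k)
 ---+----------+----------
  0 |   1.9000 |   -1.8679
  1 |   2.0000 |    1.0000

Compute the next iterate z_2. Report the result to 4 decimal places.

z_2 = 2.0000 − 1.0000·(2.0000 − 1.9000) / (1.0000 − (-1.8679))
   = 2.0000 − (0.100000)/(2.867900) = 1.965131

1.9651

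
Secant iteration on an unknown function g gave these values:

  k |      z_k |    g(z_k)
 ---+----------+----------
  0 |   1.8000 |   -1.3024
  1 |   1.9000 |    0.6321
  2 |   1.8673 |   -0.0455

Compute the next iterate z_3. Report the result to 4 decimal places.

z_3 = 1.8673 − (-0.0455)·(1.8673 − 1.9000) / (-0.0455 − 0.6321)
   = 1.8673 − (0.001488)/(-0.677600) = 1.869496

1.8695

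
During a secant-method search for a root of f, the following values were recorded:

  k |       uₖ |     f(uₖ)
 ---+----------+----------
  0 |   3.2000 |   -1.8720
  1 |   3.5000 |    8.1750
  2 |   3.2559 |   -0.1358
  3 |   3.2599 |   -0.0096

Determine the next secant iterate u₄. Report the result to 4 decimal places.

u₄ = 3.2599 − (-0.0096)·(3.2599 − 3.2559) / (-0.0096 − (-0.1358))
   = 3.2599 − (-0.000038)/(0.126200) = 3.260204

3.2602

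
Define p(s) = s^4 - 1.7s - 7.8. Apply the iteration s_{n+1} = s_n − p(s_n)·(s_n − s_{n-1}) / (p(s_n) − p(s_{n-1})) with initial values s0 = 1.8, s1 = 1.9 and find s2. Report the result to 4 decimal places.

p(1.8) = -0.362400, p(1.9) = 2.002100
s2 = 1.900000 − 2.002100·(1.900000 − 1.800000) / (2.002100 − (-0.362400)) = 1.900000 − (0.200210)/(2.364500) = 1.815327

1.8153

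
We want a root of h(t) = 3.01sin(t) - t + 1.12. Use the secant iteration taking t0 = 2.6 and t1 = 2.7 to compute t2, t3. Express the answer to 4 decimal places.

h(2.6) = 0.071659, h(2.7) = -0.293587
t2 = 2.700000 − (-0.293587)·(2.700000 − 2.600000) / (-0.293587 − 0.071659) = 2.700000 − (-0.029359)/(-0.365246) = 2.619619
h(2.619619) = 0.001141
t3 = 2.619619 − 0.001141·(2.619619 − 2.700000) / (0.001141 − (-0.293587)) = 2.619619 − (-0.000092)/(0.294728) = 2.619931

2.6196, 2.6199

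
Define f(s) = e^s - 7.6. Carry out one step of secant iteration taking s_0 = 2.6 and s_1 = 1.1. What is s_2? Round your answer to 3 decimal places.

1.759

f(2.6) = 5.86374, f(1.1) = -4.59583
s_2 = 1.10000 − (-4.59583)·(1.10000 − 2.60000) / (-4.59583 − 5.86374) = 1.10000 − (6.89375)/(-10.45957) = 1.75909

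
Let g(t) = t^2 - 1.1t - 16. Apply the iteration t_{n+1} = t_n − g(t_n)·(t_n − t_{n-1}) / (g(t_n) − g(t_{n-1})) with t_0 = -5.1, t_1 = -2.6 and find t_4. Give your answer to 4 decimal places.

-3.4872

g(-5.1) = 15.620000, g(-2.6) = -6.380000
t_2 = -2.600000 − (-6.380000)·(-2.600000 − (-5.100000)) / (-6.380000 − 15.620000) = -2.600000 − (-15.950000)/(-22.000000) = -3.325000
g(-3.325000) = -1.286875
t_3 = -3.325000 − (-1.286875)·(-3.325000 − (-2.600000)) / (-1.286875 − (-6.380000)) = -3.325000 − (0.932984)/(5.093125) = -3.508185
g(-3.508185) = 0.166366
t_4 = -3.508185 − 0.166366·(-3.508185 − (-3.325000)) / (0.166366 − (-1.286875)) = -3.508185 − (-0.030476)/(1.453241) = -3.487214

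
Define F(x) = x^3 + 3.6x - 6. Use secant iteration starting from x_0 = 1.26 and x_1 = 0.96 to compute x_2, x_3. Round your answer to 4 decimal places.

F(1.26) = 0.536376, F(0.96) = -1.659264
x_2 = 0.960000 − (-1.659264)·(0.960000 − 1.260000) / (-1.659264 − 0.536376) = 0.960000 − (0.497779)/(-2.195640) = 1.186713
F(1.186713) = -0.056603
x_3 = 1.186713 − (-0.056603)·(1.186713 − 0.960000) / (-0.056603 − (-1.659264)) = 1.186713 − (-0.012833)/(1.602661) = 1.194720

1.1867, 1.1947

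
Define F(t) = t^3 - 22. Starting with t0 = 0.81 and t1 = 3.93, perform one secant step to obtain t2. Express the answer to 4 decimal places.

1.9233

F(0.81) = -21.468559, F(3.93) = 38.698457
t2 = 3.930000 − 38.698457·(3.930000 − 0.810000) / (38.698457 − (-21.468559)) = 3.930000 − (120.739186)/(60.167016) = 1.923266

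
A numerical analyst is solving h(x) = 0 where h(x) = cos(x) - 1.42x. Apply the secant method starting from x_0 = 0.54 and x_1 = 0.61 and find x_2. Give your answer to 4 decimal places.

0.5863

h(0.54) = 0.090909, h(0.61) = -0.046552
x_2 = 0.610000 − (-0.046552)·(0.610000 − 0.540000) / (-0.046552 − 0.090909) = 0.610000 − (-0.003259)/(-0.137461) = 0.586294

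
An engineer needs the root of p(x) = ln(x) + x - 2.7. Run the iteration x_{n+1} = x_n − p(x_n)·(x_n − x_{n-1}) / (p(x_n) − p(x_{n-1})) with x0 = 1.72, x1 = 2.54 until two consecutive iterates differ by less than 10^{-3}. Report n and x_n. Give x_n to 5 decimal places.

p(1.72) = -0.4376757, p(2.54) = 0.7721641
x2 = 2.5400000 − 0.7721641·(0.8200000)/(1.2098398) = 2.0166460;  |Δ| = 0.5233540
p(2.0166460) = 0.0180817
x3 = 2.0166460 − 0.0180817·(-0.5233540)/(-0.7540824) = 2.0040968;  |Δ| = 0.0125492
p(2.0040968) = -0.0007097
x4 = 2.0040968 − (-0.0007097)·(-0.0125492)/(-0.0187914) = 2.0045708;  |Δ| = 0.0004740
|x4 − x3| = 0.0004740 < 10^{-3}

n = 4, x_n = 2.00457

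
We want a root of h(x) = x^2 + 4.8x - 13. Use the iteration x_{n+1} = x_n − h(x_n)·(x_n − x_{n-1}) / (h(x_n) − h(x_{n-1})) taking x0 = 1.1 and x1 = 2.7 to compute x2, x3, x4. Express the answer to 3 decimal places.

h(1.1) = -6.51000, h(2.7) = 7.25000
x2 = 2.70000 − 7.25000·(2.70000 − 1.10000) / (7.25000 − (-6.51000)) = 2.70000 − (11.60000)/(13.76000) = 1.85698
h(1.85698) = -0.63815
x3 = 1.85698 − (-0.63815)·(1.85698 − 2.70000) / (-0.63815 − 7.25000) = 1.85698 − (0.53797)/(-7.88815) = 1.92518
h(1.92518) = -0.05284
x4 = 1.92518 − (-0.05284)·(1.92518 − 1.85698) / (-0.05284 − (-0.63815)) = 1.92518 − (-0.00360)/(0.58531) = 1.93133

1.857, 1.925, 1.931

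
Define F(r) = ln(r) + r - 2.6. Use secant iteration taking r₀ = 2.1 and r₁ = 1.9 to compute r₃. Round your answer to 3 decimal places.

1.938

F(2.1) = 0.24194, F(1.9) = -0.05815
r₂ = 1.90000 − (-0.05815)·(1.90000 − 2.10000) / (-0.05815 − 0.24194) = 1.90000 − (0.01163)/(-0.30008) = 1.93875
F(1.93875) = 0.00080
r₃ = 1.93875 − 0.00080·(1.93875 − 1.90000) / (0.00080 − (-0.05815)) = 1.93875 − (0.00003)/(0.05894) = 1.93823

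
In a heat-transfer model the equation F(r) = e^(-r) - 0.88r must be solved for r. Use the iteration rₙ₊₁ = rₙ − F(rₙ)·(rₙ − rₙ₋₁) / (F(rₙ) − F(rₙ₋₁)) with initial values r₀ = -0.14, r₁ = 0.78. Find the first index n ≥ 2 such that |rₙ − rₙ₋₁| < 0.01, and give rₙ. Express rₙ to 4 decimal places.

n = 4, rₙ = 0.6146

F(-0.14) = 1.273474, F(0.78) = -0.227994
r₂ = 0.780000 − (-0.227994)·(0.920000)/(-1.501468) = 0.640300;  |Δ| = 0.139700
F(0.640300) = -0.036330
r₃ = 0.640300 − (-0.036330)·(-0.139700)/(0.191664) = 0.613820;  |Δ| = 0.026480
F(0.613820) = 0.001118
r₄ = 0.613820 − 0.001118·(-0.026480)/(0.037448) = 0.614610;  |Δ| = 0.000790
|r₄ − r₃| = 0.000790 < 0.01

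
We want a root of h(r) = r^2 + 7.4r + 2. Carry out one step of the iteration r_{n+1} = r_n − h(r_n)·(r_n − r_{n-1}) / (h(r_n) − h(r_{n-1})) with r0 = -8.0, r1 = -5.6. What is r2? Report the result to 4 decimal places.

h(-8.0) = 6.800000, h(-5.6) = -8.080000
r2 = -5.600000 − (-8.080000)·(-5.600000 − (-8.000000)) / (-8.080000 − 6.800000) = -5.600000 − (-19.392000)/(-14.880000) = -6.903226

-6.9032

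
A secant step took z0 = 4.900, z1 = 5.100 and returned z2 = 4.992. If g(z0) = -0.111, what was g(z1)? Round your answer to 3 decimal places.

0.130

The secant line through (4.900, -0.111) and (5.100, g(z1)) crosses zero at z2 = 4.992.
So (4.900, -0.111), (5.100, g(z1)), (4.992, 0) are collinear:
g(z1) = -0.111 · (5.100 − 4.992) / (4.900 − 4.992) = -0.111 · (0.10800)/(-0.09200) = 0.13030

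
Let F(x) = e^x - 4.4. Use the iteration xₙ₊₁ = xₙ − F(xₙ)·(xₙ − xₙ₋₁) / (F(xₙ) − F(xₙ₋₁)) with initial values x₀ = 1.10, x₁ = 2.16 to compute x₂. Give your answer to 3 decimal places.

F(1.10) = -1.39583, F(2.16) = 4.27114
x₂ = 2.16000 − 4.27114·(2.16000 − 1.10000) / (4.27114 − (-1.39583)) = 2.16000 − (4.52741)/(5.66697) = 1.36109

1.361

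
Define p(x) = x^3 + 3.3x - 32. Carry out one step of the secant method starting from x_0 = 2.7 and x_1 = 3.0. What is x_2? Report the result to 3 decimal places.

p(2.7) = -3.40700, p(3.0) = 4.90000
x_2 = 3.00000 − 4.90000·(3.00000 − 2.70000) / (4.90000 − (-3.40700)) = 3.00000 − (1.47000)/(8.30700) = 2.82304

2.823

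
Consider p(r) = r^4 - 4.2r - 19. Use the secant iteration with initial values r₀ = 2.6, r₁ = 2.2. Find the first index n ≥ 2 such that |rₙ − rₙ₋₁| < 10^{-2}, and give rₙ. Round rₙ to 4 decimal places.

n = 4, rₙ = 2.3150

p(2.6) = 15.777600, p(2.2) = -4.814400
r₂ = 2.200000 − (-4.814400)·(-0.400000)/(-20.592000) = 2.293520;  |Δ| = 0.093520
p(2.293520) = -0.962731
r₃ = 2.293520 − (-0.962731)·(0.093520)/(3.851669) = 2.316895;  |Δ| = 0.023375
p(2.316895) = 0.084502
r₄ = 2.316895 − 0.084502·(0.023375)/(1.047232) = 2.315009;  |Δ| = 0.001886
|r₄ − r₃| = 0.001886 < 10^{-2}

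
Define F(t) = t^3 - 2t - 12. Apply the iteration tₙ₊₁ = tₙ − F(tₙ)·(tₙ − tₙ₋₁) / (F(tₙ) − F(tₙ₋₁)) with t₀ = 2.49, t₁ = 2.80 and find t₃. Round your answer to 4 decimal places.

2.5785

F(2.49) = -1.541751, F(2.80) = 4.352000
t₂ = 2.800000 − 4.352000·(2.800000 − 2.490000) / (4.352000 − (-1.541751)) = 2.800000 − (1.349120)/(5.893751) = 2.571093
F(2.571093) = -0.145924
t₃ = 2.571093 − (-0.145924)·(2.571093 − 2.800000) / (-0.145924 − 4.352000) = 2.571093 − (0.033403)/(-4.497924) = 2.578519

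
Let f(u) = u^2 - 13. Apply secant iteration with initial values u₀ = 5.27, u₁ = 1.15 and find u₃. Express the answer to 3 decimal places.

3.985

f(5.27) = 14.77290, f(1.15) = -11.67750
u₂ = 1.15000 − (-11.67750)·(1.15000 − 5.27000) / (-11.67750 − 14.77290) = 1.15000 − (48.11130)/(-26.45040) = 2.96893
f(2.96893) = -4.18548
u₃ = 2.96893 − (-4.18548)·(2.96893 − 1.15000) / (-4.18548 − (-11.67750)) = 2.96893 − (-7.61308)/(7.49202) = 3.98508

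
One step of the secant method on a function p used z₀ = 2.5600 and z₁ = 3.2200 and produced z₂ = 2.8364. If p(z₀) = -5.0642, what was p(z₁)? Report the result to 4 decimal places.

7.0283

The secant line through (2.5600, -5.0642) and (3.2200, p(z₁)) crosses zero at z₂ = 2.8364.
So (2.5600, -5.0642), (3.2200, p(z₁)), (2.8364, 0) are collinear:
p(z₁) = -5.0642 · (3.2200 − 2.8364) / (2.5600 − 2.8364) = -5.0642 · (0.383600)/(-0.276400) = 7.028318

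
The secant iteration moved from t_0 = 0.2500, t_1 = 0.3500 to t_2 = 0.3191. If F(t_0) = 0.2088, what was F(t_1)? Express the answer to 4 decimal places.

-0.0934

The secant line through (0.2500, 0.2088) and (0.3500, F(t_1)) crosses zero at t_2 = 0.3191.
So (0.2500, 0.2088), (0.3500, F(t_1)), (0.3191, 0) are collinear:
F(t_1) = 0.2088 · (0.3500 − 0.3191) / (0.2500 − 0.3191) = 0.2088 · (0.030900)/(-0.069100) = -0.093371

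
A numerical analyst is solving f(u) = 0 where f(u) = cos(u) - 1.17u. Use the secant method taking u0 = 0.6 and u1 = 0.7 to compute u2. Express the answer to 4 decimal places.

0.6695

f(0.6) = 0.123336, f(0.7) = -0.054158
u2 = 0.700000 − (-0.054158)·(0.700000 − 0.600000) / (-0.054158 − 0.123336) = 0.700000 − (-0.005416)/(-0.177493) = 0.669487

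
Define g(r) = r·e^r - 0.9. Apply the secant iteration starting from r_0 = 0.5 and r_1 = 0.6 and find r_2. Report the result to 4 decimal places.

g(0.5) = -0.075639, g(0.6) = 0.193271
r_2 = 0.600000 − 0.193271·(0.600000 − 0.500000) / (0.193271 − (-0.075639)) = 0.600000 − (0.019327)/(0.268911) = 0.528128

0.5281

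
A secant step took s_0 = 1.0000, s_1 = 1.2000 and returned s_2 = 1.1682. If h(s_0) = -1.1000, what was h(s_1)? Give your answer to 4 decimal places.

0.2080

The secant line through (1.0000, -1.1000) and (1.2000, h(s_1)) crosses zero at s_2 = 1.1682.
So (1.0000, -1.1000), (1.2000, h(s_1)), (1.1682, 0) are collinear:
h(s_1) = -1.1000 · (1.2000 − 1.1682) / (1.0000 − 1.1682) = -1.1000 · (0.031800)/(-0.168200) = 0.207967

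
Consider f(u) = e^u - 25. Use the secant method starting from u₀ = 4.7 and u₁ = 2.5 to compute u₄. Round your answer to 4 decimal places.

f(4.7) = 84.947172, f(2.5) = -12.817506
u₂ = 2.500000 − (-12.817506)·(2.500000 − 4.700000) / (-12.817506 − 84.947172) = 2.500000 − (28.198513)/(-97.764678) = 2.788433
f(2.788433) = -8.744480
u₃ = 2.788433 − (-8.744480)·(2.788433 − 2.500000) / (-8.744480 − (-12.817506)) = 2.788433 − (-2.522193)/(4.073026) = 3.407675
f(3.407675) = 5.194974
u₄ = 3.407675 − 5.194974·(3.407675 − 2.788433) / (5.194974 − (-8.744480)) = 3.407675 − (3.216951)/(13.939454) = 3.176895

3.1769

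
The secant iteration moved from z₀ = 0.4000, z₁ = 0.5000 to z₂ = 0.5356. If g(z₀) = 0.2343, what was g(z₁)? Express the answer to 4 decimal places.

0.0615

The secant line through (0.4000, 0.2343) and (0.5000, g(z₁)) crosses zero at z₂ = 0.5356.
So (0.4000, 0.2343), (0.5000, g(z₁)), (0.5356, 0) are collinear:
g(z₁) = 0.2343 · (0.5000 − 0.5356) / (0.4000 − 0.5356) = 0.2343 · (-0.035600)/(-0.135600) = 0.061512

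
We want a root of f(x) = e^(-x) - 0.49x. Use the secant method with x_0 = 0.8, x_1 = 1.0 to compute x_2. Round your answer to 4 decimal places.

f(0.8) = 0.057329, f(1.0) = -0.122121
x_2 = 1.000000 − (-0.122121)·(1.000000 − 0.800000) / (-0.122121 − 0.057329) = 1.000000 − (-0.024424)/(-0.179450) = 0.863894

0.8639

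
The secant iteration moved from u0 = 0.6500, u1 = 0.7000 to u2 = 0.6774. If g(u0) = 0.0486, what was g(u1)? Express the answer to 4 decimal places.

-0.0401

The secant line through (0.6500, 0.0486) and (0.7000, g(u1)) crosses zero at u2 = 0.6774.
So (0.6500, 0.0486), (0.7000, g(u1)), (0.6774, 0) are collinear:
g(u1) = 0.0486 · (0.7000 − 0.6774) / (0.6500 − 0.6774) = 0.0486 · (0.022600)/(-0.027400) = -0.040086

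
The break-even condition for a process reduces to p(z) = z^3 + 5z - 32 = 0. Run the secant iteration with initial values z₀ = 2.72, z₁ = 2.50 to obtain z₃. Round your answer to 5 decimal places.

2.65553

p(2.72) = 1.7236480, p(2.50) = -3.8750000
z₂ = 2.5000000 − (-3.8750000)·(2.5000000 − 2.7200000) / (-3.8750000 − 1.7236480) = 2.5000000 − (0.8525000)/(-5.5986480) = 2.6522689
p(2.6522689) = -0.0811894
z₃ = 2.6522689 − (-0.0811894)·(2.6522689 − 2.5000000) / (-0.0811894 − (-3.8750000)) = 2.6522689 − (-0.0123626)/(3.7938106) = 2.6555275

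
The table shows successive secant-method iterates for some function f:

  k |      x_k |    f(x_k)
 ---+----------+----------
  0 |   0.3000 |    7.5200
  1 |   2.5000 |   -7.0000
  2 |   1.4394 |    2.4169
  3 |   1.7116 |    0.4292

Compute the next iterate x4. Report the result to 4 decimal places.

1.7704

x4 = 1.7116 − 0.4292·(1.7116 − 1.4394) / (0.4292 − 2.4169)
   = 1.7116 − (0.116828)/(-1.987700) = 1.770376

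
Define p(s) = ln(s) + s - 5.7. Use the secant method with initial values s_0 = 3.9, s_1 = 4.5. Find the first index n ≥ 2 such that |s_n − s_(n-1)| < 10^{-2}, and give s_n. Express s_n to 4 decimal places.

n = 3, s_n = 4.2525

p(3.9) = -0.439023, p(4.5) = 0.304077
s_2 = 4.500000 − 0.304077·(0.600000)/(0.743101) = 4.254480;  |Δ| = 0.245520
p(4.254480) = 0.002452
s_3 = 4.254480 − 0.002452·(-0.245520)/(-0.301625) = 4.252484;  |Δ| = 0.001996
|s_3 − s_2| = 0.001996 < 10^{-2}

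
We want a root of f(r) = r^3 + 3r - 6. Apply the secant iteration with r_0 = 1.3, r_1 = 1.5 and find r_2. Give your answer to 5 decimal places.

f(1.3) = 0.0970000, f(1.5) = 1.8750000
r_2 = 1.5000000 − 1.8750000·(1.5000000 − 1.3000000) / (1.8750000 − 0.0970000) = 1.5000000 − (0.3750000)/(1.7780000) = 1.2890889

1.28909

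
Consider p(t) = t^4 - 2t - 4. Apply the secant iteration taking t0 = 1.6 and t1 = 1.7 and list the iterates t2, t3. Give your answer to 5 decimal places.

1.64044, 1.64279

p(1.6) = -0.6464000, p(1.7) = 0.9521000
t2 = 1.7000000 − 0.9521000·(1.7000000 − 1.6000000) / (0.9521000 − (-0.6464000)) = 1.7000000 − (0.0952100)/(1.5985000) = 1.6404379
p(1.6404379) = -0.0391982
t3 = 1.6404379 − (-0.0391982)·(1.6404379 − 1.7000000) / (-0.0391982 − 0.9521000) = 1.6404379 − (0.0023347)/(-0.9912982) = 1.6427931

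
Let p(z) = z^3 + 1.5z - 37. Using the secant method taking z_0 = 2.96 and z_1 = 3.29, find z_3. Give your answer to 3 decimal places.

p(2.96) = -6.62566, p(3.29) = 3.54629
z_2 = 3.29000 − 3.54629·(3.29000 − 2.96000) / (3.54629 − (-6.62566)) = 3.29000 − (1.17028)/(10.17195) = 3.17495
p(3.17495) = -0.23308
z_3 = 3.17495 − (-0.23308)·(3.17495 − 3.29000) / (-0.23308 − 3.54629) = 3.17495 − (0.02682)/(-3.77937) = 3.18205

3.182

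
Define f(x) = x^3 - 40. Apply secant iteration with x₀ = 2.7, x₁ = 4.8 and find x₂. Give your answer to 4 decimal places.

f(2.7) = -20.317000, f(4.8) = 70.592000
x₂ = 4.800000 − 70.592000·(4.800000 − 2.700000) / (70.592000 − (-20.317000)) = 4.800000 − (148.243200)/(90.909000) = 3.169323

3.1693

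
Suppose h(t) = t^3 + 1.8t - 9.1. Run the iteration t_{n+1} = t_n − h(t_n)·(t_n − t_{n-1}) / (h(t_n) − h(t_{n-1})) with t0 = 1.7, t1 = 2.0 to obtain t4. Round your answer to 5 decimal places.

h(1.7) = -1.1270000, h(2.0) = 2.5000000
t2 = 2.0000000 − 2.5000000·(2.0000000 − 1.7000000) / (2.5000000 − (-1.1270000)) = 2.0000000 − (0.7500000)/(3.6270000) = 1.7932175
h(1.7932175) = -0.1058859
t3 = 1.7932175 − (-0.1058859)·(1.7932175 − 2.0000000) / (-0.1058859 − 2.5000000) = 1.7932175 − (0.0218953)/(-2.6058859) = 1.8016198
h(1.8016198) = -0.0093257
t4 = 1.8016198 − (-0.0093257)·(1.8016198 − 1.7932175) / (-0.0093257 − (-0.1058859)) = 1.8016198 − (-0.0000784)/(0.0965602) = 1.8024313

1.80243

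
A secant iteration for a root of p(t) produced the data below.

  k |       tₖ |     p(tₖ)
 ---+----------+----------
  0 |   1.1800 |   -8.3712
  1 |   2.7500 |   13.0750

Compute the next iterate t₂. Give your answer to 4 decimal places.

1.7928

t₂ = 2.7500 − 13.0750·(2.7500 − 1.1800) / (13.0750 − (-8.3712))
   = 2.7500 − (20.527750)/(21.446200) = 1.792826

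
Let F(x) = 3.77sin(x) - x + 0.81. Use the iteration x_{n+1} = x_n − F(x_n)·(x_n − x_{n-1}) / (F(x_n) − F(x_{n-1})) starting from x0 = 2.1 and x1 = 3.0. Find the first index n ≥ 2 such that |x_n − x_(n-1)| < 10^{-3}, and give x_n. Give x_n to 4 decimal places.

n = 5, x_n = 2.6360

F(2.1) = 1.964299, F(3.0) = -1.657978
x2 = 3.000000 − (-1.657978)·(0.900000)/(-3.622277) = 2.588055;  |Δ| = 0.411945
F(2.588055) = 0.203835
x3 = 2.588055 − 0.203835·(-0.411945)/(1.861812) = 2.633155;  |Δ| = 0.045101
F(2.633155) = 0.012129
x4 = 2.633155 − 0.012129·(0.045101)/(-0.191705) = 2.636009;  |Δ| = 0.002854
F(2.636009) = -0.000129
x5 = 2.636009 − (-0.000129)·(0.002854)/(-0.012258) = 2.635979;  |Δ| = 0.000030
|x5 − x4| = 0.000030 < 10^{-3}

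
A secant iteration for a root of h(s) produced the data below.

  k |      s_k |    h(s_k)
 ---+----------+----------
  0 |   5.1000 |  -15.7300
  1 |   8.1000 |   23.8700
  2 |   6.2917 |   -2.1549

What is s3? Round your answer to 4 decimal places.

6.4414

s3 = 6.2917 − (-2.1549)·(6.2917 − 8.1000) / (-2.1549 − 23.8700)
   = 6.2917 − (3.896706)/(-26.024900) = 6.441430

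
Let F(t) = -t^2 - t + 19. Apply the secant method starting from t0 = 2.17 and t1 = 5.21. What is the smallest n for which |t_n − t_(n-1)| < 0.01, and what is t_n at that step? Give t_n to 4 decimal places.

n = 5, t_n = 3.8875

F(2.17) = 12.121100, F(5.21) = -13.354100
t2 = 5.210000 − (-13.354100)·(3.040000)/(-25.475200) = 3.616432;  |Δ| = 1.593568
F(3.616432) = 2.304988
t3 = 3.616432 − 2.304988·(-1.593568)/(15.659088) = 3.851002;  |Δ| = 0.234570
F(3.851002) = 0.318780
t4 = 3.851002 − 0.318780·(0.234570)/(-1.986207) = 3.888650;  |Δ| = 0.037648
F(3.888650) = -0.010248
t5 = 3.888650 − (-0.010248)·(0.037648)/(-0.329029) = 3.887477;  |Δ| = 0.001173
|t5 − t4| = 0.001173 < 0.01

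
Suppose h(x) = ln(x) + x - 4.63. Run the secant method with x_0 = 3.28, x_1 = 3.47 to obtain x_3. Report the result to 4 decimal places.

3.4048

h(3.28) = -0.162157, h(3.47) = 0.084155
x_2 = 3.470000 − 0.084155·(3.470000 − 3.280000) / (0.084155 − (-0.162157)) = 3.470000 − (0.015989)/(0.246311) = 3.405085
h(3.405085) = 0.000354
x_3 = 3.405085 − 0.000354·(3.405085 − 3.470000) / (0.000354 − 0.084155) = 3.405085 − (-0.000023)/(-0.083800) = 3.404810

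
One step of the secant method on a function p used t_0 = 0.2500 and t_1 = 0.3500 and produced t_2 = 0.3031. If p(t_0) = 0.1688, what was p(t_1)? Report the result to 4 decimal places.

-0.1491

The secant line through (0.2500, 0.1688) and (0.3500, p(t_1)) crosses zero at t_2 = 0.3031.
So (0.2500, 0.1688), (0.3500, p(t_1)), (0.3031, 0) are collinear:
p(t_1) = 0.1688 · (0.3500 − 0.3031) / (0.2500 − 0.3031) = 0.1688 · (0.046900)/(-0.053100) = -0.149091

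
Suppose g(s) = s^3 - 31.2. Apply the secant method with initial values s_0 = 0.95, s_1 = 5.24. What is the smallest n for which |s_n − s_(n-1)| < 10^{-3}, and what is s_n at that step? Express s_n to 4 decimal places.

g(0.95) = -30.342625, g(5.24) = 112.677824
s_2 = 5.240000 − 112.677824·(4.290000)/(143.020449) = 1.860149;  |Δ| = 3.379851
g(1.860149) = -24.763602
s_3 = 1.860149 − (-24.763602)·(-3.379851)/(-137.441426) = 2.469116;  |Δ| = 0.608967
g(2.469116) = -16.146958
s_4 = 2.469116 − (-16.146958)·(0.608967)/(8.616644) = 3.610275;  |Δ| = 1.141159
g(3.610275) = 15.856637
s_5 = 3.610275 − 15.856637·(1.141159)/(32.003595) = 3.044871;  |Δ| = 0.565404
g(3.044871) = -2.970262
s_6 = 3.044871 − (-2.970262)·(-0.565404)/(-18.826899) = 3.134073;  |Δ| = 0.089202
g(3.134073) = -0.415828
s_7 = 3.134073 − (-0.415828)·(0.089202)/(2.554434) = 3.148594;  |Δ| = 0.014521
g(3.148594) = 0.014049
s_8 = 3.148594 − 0.014049·(0.014521)/(0.429877) = 3.148120;  |Δ| = 0.000475
|s_8 − s_7| = 0.000475 < 10^{-3}

n = 8, s_n = 3.1481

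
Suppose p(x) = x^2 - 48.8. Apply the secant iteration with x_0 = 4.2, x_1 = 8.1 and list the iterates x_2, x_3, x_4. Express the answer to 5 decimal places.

p(4.2) = -31.1600000, p(8.1) = 16.8100000
x_2 = 8.1000000 − 16.8100000·(8.1000000 − 4.2000000) / (16.8100000 − (-31.1600000)) = 8.1000000 − (65.5590000)/(47.9700000) = 6.7333333
p(6.7333333) = -3.4622222
x_3 = 6.7333333 − (-3.4622222)·(6.7333333 − 8.1000000) / (-3.4622222 − 16.8100000) = 6.7333333 − (4.7317037)/(-20.2722222) = 6.9667416
p(6.9667416) = -0.2645119
x_4 = 6.9667416 − (-0.2645119)·(6.9667416 − 6.7333333) / (-0.2645119 − (-3.4622222)) = 6.9667416 − (-0.0617392)/(3.1977104) = 6.9860489

6.73333, 6.96674, 6.98605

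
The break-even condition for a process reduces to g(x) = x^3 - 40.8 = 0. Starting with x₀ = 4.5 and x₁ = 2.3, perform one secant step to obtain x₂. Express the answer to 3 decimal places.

g(4.5) = 50.32500, g(2.3) = -28.63300
x₂ = 2.30000 − (-28.63300)·(2.30000 − 4.50000) / (-28.63300 − 50.32500) = 2.30000 − (62.99260)/(-78.95800) = 3.09780

3.098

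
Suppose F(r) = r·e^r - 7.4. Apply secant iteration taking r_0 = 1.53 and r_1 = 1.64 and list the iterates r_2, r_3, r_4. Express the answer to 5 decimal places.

F(1.53) = -0.3341895, F(1.64) = 1.0544780
r_2 = 1.6400000 − 1.0544780·(1.6400000 − 1.5300000) / (1.0544780 − (-0.3341895)) = 1.6400000 − (0.1159926)/(1.3886675) = 1.5564720
F(1.5564720) = -0.0191134
r_3 = 1.5564720 − (-0.0191134)·(1.5564720 − 1.6400000) / (-0.0191134 − 1.0544780) = 1.5564720 − (0.0015965)/(-1.0735914) = 1.5579591
F(1.5579591) = -0.0010671
r_4 = 1.5579591 − (-0.0010671)·(1.5579591 − 1.5564720) / (-0.0010671 − (-0.0191134)) = 1.5579591 − (-0.0000016)/(0.0180463) = 1.5580470

1.55647, 1.55796, 1.55805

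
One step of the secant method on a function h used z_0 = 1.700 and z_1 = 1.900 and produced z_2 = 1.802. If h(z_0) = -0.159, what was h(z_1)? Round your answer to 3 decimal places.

The secant line through (1.700, -0.159) and (1.900, h(z_1)) crosses zero at z_2 = 1.802.
So (1.700, -0.159), (1.900, h(z_1)), (1.802, 0) are collinear:
h(z_1) = -0.159 · (1.900 − 1.802) / (1.700 − 1.802) = -0.159 · (0.09800)/(-0.10200) = 0.15276

0.153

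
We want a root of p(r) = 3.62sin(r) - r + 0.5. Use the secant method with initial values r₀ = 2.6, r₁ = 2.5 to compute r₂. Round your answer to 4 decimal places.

p(2.6) = -0.233885, p(2.5) = 0.166469
r₂ = 2.500000 − 0.166469·(2.500000 − 2.600000) / (0.166469 − (-0.233885)) = 2.500000 − (-0.016647)/(0.400354) = 2.541580

2.5416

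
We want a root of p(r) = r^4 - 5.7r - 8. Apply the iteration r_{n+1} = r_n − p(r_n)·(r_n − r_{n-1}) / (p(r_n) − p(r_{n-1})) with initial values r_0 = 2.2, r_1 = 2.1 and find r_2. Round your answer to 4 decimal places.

2.1153

p(2.2) = 2.885600, p(2.1) = -0.521900
r_2 = 2.100000 − (-0.521900)·(2.100000 − 2.200000) / (-0.521900 − 2.885600) = 2.100000 − (0.052190)/(-3.407500) = 2.115316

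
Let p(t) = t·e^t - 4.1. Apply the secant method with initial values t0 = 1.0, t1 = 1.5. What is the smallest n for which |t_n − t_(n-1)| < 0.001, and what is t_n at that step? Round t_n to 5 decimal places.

n = 5, t_n = 1.21568

p(1.0) = -1.3817182, p(1.5) = 2.6225336
t2 = 1.5000000 − 2.6225336·(0.5000000)/(4.0042518) = 1.1725314;  |Δ| = 0.3274686
p(1.1725314) = -0.3125371
t3 = 1.1725314 − (-0.3125371)·(-0.3274686)/(-2.9350707) = 1.2074014;  |Δ| = 0.0348701
p(1.2074014) = -0.0615057
t4 = 1.2074014 − (-0.0615057)·(0.0348701)/(0.2510315) = 1.2159450;  |Δ| = 0.0085436
p(1.2159450) = 0.0019669
t5 = 1.2159450 − 0.0019669·(0.0085436)/(0.0634726) = 1.2156803;  |Δ| = 0.0002648
|t5 − t4| = 0.0002648 < 0.001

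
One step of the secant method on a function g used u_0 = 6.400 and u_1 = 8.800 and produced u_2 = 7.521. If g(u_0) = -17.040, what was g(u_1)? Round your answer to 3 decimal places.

19.442

The secant line through (6.400, -17.040) and (8.800, g(u_1)) crosses zero at u_2 = 7.521.
So (6.400, -17.040), (8.800, g(u_1)), (7.521, 0) are collinear:
g(u_1) = -17.040 · (8.800 − 7.521) / (6.400 − 7.521) = -17.040 · (1.27900)/(-1.12100) = 19.44171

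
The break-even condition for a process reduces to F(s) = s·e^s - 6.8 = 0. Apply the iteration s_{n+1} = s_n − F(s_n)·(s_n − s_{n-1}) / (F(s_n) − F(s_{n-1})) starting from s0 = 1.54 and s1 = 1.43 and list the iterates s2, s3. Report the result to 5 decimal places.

1.50508, 1.50698

F(1.54) = 0.3834690, F(1.43) = -0.8244602
s2 = 1.4300000 − (-0.8244602)·(1.4300000 − 1.5400000) / (-0.8244602 − 0.3834690) = 1.4300000 − (0.0906906)/(-1.2079292) = 1.5050794
F(1.5050794) = -0.0203527
s3 = 1.5050794 − (-0.0203527)·(1.5050794 − 1.4300000) / (-0.0203527 − (-0.8244602)) = 1.5050794 − (-0.0015281)/(0.8041075) = 1.5069797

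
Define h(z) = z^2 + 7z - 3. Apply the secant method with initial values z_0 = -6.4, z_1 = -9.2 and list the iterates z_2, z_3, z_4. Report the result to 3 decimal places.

-7.195, -7.365, -7.406

h(-6.4) = -6.84000, h(-9.2) = 17.24000
z_2 = -9.20000 − 17.24000·(-9.20000 − (-6.40000)) / (17.24000 − (-6.84000)) = -9.20000 − (-48.27200)/(24.08000) = -7.19535
h(-7.19535) = -1.59440
z_3 = -7.19535 − (-1.59440)·(-7.19535 − (-9.20000)) / (-1.59440 − 17.24000) = -7.19535 − (-3.19621)/(-18.83440) = -7.36505
h(-7.36505) = -0.31139
z_4 = -7.36505 − (-0.31139)·(-7.36505 − (-7.19535)) / (-0.31139 − (-1.59440)) = -7.36505 − (0.05284)/(1.28300) = -7.40624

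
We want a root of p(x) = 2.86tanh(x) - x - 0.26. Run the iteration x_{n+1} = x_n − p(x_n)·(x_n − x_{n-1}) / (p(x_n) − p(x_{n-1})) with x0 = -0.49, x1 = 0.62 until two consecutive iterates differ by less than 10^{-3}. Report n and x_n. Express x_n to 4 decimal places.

p(-0.49) = -1.069059, p(0.62) = 0.696226
x2 = 0.620000 − 0.696226·(1.110000)/(1.765285) = 0.182217;  |Δ| = 0.437783
p(0.182217) = 0.073232
x3 = 0.182217 − 0.073232·(-0.437783)/(-0.622994) = 0.130757;  |Δ| = 0.051461
p(0.130757) = -0.018909
x4 = 0.130757 − (-0.018909)·(-0.051461)/(-0.092142) = 0.141317;  |Δ| = 0.010561
p(0.141317) = 0.000181
x5 = 0.141317 − 0.000181·(0.010561)/(0.019091) = 0.141217;  |Δ| = 0.000100
|x5 − x4| = 0.000100 < 10^{-3}

n = 5, x_n = 0.1412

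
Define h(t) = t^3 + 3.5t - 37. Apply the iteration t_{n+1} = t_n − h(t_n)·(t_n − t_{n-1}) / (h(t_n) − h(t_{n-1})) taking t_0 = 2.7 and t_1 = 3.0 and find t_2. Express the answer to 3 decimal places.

h(2.7) = -7.86700, h(3.0) = 0.50000
t_2 = 3.00000 − 0.50000·(3.00000 − 2.70000) / (0.50000 − (-7.86700)) = 3.00000 − (0.15000)/(8.36700) = 2.98207

2.982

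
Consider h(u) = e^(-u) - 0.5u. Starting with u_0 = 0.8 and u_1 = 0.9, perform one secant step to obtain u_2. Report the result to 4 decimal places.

h(0.8) = 0.049329, h(0.9) = -0.043430
u_2 = 0.900000 − (-0.043430)·(0.900000 − 0.800000) / (-0.043430 − 0.049329) = 0.900000 − (-0.004343)/(-0.092759) = 0.853180

0.8532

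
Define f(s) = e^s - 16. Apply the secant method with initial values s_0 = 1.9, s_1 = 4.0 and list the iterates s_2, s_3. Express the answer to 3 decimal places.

2.308, 2.534

f(1.9) = -9.31411, f(4.0) = 38.59815
s_2 = 4.00000 − 38.59815·(4.00000 − 1.90000) / (38.59815 − (-9.31411)) = 4.00000 − (81.05612)/(47.91226) = 2.30824
f(2.30824) = -5.94331
s_3 = 2.30824 − (-5.94331)·(2.30824 − 4.00000) / (-5.94331 − 38.59815) = 2.30824 − (10.05466)/(-44.54146) = 2.53398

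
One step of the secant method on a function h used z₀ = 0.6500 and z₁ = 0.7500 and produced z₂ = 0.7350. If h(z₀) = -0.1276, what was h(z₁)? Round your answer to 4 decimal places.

0.0225

The secant line through (0.6500, -0.1276) and (0.7500, h(z₁)) crosses zero at z₂ = 0.7350.
So (0.6500, -0.1276), (0.7500, h(z₁)), (0.7350, 0) are collinear:
h(z₁) = -0.1276 · (0.7500 − 0.7350) / (0.6500 − 0.7350) = -0.1276 · (0.015000)/(-0.085000) = 0.022518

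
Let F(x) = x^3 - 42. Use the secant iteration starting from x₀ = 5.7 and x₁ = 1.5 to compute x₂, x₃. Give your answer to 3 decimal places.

2.392, 4.841

F(5.7) = 143.19300, F(1.5) = -38.62500
x₂ = 1.50000 − (-38.62500)·(1.50000 − 5.70000) / (-38.62500 − 143.19300) = 1.50000 − (162.22500)/(-181.81800) = 2.39224
F(2.39224) = -28.30969
x₃ = 2.39224 − (-28.30969)·(2.39224 − 1.50000) / (-28.30969 − (-38.62500)) = 2.39224 − (-25.25899)/(10.31531) = 4.84093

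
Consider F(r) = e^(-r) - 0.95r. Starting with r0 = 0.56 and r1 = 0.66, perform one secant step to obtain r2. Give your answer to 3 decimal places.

0.586

F(0.56) = 0.03921, F(0.66) = -0.11015
r2 = 0.66000 − (-0.11015)·(0.66000 − 0.56000) / (-0.11015 − 0.03921) = 0.66000 − (-0.01101)/(-0.14936) = 0.58625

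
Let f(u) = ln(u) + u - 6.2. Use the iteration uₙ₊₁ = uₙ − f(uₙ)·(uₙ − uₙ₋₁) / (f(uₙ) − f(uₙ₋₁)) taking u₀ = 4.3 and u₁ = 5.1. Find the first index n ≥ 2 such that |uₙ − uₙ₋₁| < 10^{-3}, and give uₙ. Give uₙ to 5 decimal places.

f(4.3) = -0.4413850, f(5.1) = 0.5292405
u₂ = 5.1000000 − 0.5292405·(0.8000000)/(0.9706255) = 4.6637942;  |Δ| = 0.4362058
f(4.6637942) = 0.0036236
u₃ = 4.6637942 − 0.0036236·(-0.4362058)/(-0.5256170) = 4.6607871;  |Δ| = 0.0030072
f(4.6607871) = -0.0000286
u₄ = 4.6607871 − (-0.0000286)·(-0.0030072)/(-0.0036522) = 4.6608106;  |Δ| = 0.0000236
|u₄ − u₃| = 0.0000236 < 10^{-3}

n = 4, uₙ = 4.66081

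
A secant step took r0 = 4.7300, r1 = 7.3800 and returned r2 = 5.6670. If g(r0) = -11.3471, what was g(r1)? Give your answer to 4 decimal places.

The secant line through (4.7300, -11.3471) and (7.3800, g(r1)) crosses zero at r2 = 5.6670.
So (4.7300, -11.3471), (7.3800, g(r1)), (5.6670, 0) are collinear:
g(r1) = -11.3471 · (7.3800 − 5.6670) / (4.7300 − 5.6670) = -11.3471 · (1.713000)/(-0.937000) = 20.744485

20.7445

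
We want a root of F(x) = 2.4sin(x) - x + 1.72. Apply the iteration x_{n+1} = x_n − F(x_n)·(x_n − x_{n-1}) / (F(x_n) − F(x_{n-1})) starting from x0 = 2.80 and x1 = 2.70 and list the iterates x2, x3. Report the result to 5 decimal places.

F(2.80) = -0.2760284, F(2.70) = 0.0457117
x2 = 2.7000000 − 0.0457117·(2.7000000 − 2.8000000) / (0.0457117 − (-0.2760284)) = 2.7000000 − (-0.0045712)/(0.3217402) = 2.7142076
F(2.7142076) = 0.0005742
x3 = 2.7142076 − 0.0005742·(2.7142076 − 2.7000000) / (0.0005742 − 0.0457117) = 2.7142076 − (0.0000082)/(-0.0451375) = 2.7143884

2.71421, 2.71439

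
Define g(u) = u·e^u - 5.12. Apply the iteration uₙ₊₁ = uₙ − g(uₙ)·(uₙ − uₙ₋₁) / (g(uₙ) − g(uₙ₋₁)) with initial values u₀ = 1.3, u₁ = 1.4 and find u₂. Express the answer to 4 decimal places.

g(1.3) = -0.349914, g(1.4) = 0.557280
u₂ = 1.400000 − 0.557280·(1.400000 − 1.300000) / (0.557280 − (-0.349914)) = 1.400000 − (0.055728)/(0.907194) = 1.338571

1.3386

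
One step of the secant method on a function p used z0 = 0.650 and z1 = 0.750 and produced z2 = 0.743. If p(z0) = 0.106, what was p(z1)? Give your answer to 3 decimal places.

The secant line through (0.650, 0.106) and (0.750, p(z1)) crosses zero at z2 = 0.743.
So (0.650, 0.106), (0.750, p(z1)), (0.743, 0) are collinear:
p(z1) = 0.106 · (0.750 − 0.743) / (0.650 − 0.743) = 0.106 · (0.00700)/(-0.09300) = -0.00798

-0.008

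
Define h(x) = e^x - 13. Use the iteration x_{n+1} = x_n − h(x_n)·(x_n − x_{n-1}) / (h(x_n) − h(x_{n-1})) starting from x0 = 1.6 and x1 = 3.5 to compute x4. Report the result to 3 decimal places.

h(1.6) = -8.04697, h(3.5) = 20.11545
x2 = 3.50000 − 20.11545·(3.50000 − 1.60000) / (20.11545 − (-8.04697)) = 3.50000 − (38.21936)/(28.16242) = 2.14290
h(2.14290) = -4.47592
x3 = 2.14290 − (-4.47592)·(2.14290 − 3.50000) / (-4.47592 − 20.11545) = 2.14290 − (6.07429)/(-24.59137) = 2.38990
h(2.38990) = -2.08755
x4 = 2.38990 − (-2.08755)·(2.38990 − 2.14290) / (-2.08755 − (-4.47592)) = 2.38990 − (-0.51564)/(2.38837) = 2.60580

2.606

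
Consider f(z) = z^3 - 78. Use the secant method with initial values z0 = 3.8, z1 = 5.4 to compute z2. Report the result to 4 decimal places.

4.1607

f(3.8) = -23.128000, f(5.4) = 79.464000
z2 = 5.400000 − 79.464000·(5.400000 − 3.800000) / (79.464000 − (-23.128000)) = 5.400000 − (127.142400)/(102.592000) = 4.160699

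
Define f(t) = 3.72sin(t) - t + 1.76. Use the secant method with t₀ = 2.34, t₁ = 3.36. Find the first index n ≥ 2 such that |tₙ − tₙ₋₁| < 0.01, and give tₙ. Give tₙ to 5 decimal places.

n = 4, tₙ = 2.84549

f(2.34) = 2.0926890, f(3.36) = -2.4060313
t₂ = 3.3600000 − (-2.4060313)·(1.0200000)/(-4.4987203) = 2.8144778;  |Δ| = 0.5455222
f(2.8144778) = 0.1408037
t₃ = 2.8144778 − 0.1408037·(-0.5455222)/(2.5468350) = 2.8446374;  |Δ| = 0.0301596
f(2.8446374) = 0.0038721
t₄ = 2.8446374 − 0.0038721·(0.0301596)/(-0.1369316) = 2.8454902;  |Δ| = 0.0008529
|t₄ − t₃| = 0.0008529 < 0.01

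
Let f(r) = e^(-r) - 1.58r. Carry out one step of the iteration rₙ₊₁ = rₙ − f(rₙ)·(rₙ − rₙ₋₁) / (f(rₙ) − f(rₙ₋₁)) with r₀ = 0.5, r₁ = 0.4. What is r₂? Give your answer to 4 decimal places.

0.4173

f(0.5) = -0.183469, f(0.4) = 0.038320
r₂ = 0.400000 − 0.038320·(0.400000 − 0.500000) / (0.038320 − (-0.183469)) = 0.400000 − (-0.003832)/(0.221789) = 0.417278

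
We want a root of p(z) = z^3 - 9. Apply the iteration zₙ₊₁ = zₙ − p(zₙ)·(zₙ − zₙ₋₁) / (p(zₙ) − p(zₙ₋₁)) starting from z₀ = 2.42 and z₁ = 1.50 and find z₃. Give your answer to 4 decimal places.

p(2.42) = 5.172488, p(1.50) = -5.625000
z₂ = 1.500000 − (-5.625000)·(1.500000 − 2.420000) / (-5.625000 − 5.172488) = 1.500000 − (5.175000)/(-10.797488) = 1.979278
p(1.979278) = -1.246095
z₃ = 1.979278 − (-1.246095)·(1.979278 − 1.500000) / (-1.246095 − (-5.625000)) = 1.979278 − (-0.597226)/(4.378905) = 2.115665

2.1157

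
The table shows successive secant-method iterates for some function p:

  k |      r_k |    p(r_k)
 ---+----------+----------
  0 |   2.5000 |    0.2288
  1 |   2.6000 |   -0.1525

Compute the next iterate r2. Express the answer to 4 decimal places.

r2 = 2.6000 − (-0.1525)·(2.6000 − 2.5000) / (-0.1525 − 0.2288)
   = 2.6000 − (-0.015250)/(-0.381300) = 2.560005

2.5600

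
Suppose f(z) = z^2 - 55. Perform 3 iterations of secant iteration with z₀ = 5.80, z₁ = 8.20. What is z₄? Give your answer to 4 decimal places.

f(5.80) = -21.360000, f(8.20) = 12.240000
z₂ = 8.200000 − 12.240000·(8.200000 − 5.800000) / (12.240000 − (-21.360000)) = 8.200000 − (29.376000)/(33.600000) = 7.325714
f(7.325714) = -1.333910
z₃ = 7.325714 − (-1.333910)·(7.325714 − 8.200000) / (-1.333910 − 12.240000) = 7.325714 − (1.166219)/(-13.573910) = 7.411630
f(7.411630) = -0.067734
z₄ = 7.411630 − (-0.067734)·(7.411630 − 7.325714) / (-0.067734 − (-1.333910)) = 7.411630 − (-0.005819)/(1.266176) = 7.416227

7.4162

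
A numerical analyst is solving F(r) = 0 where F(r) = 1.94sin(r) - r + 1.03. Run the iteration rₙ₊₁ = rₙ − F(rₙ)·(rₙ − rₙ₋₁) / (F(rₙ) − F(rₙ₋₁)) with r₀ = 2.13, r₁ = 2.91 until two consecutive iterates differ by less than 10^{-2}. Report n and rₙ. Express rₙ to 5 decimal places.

n = 4, rₙ = 2.37534

F(2.13) = 0.5444950, F(2.91) = -1.4347158
r₂ = 2.9100000 − (-1.4347158)·(0.7800000)/(-1.9792108) = 2.3445836;  |Δ| = 0.5654164
F(2.3445836) = 0.0730385
r₃ = 2.3445836 − 0.0730385·(-0.5654164)/(1.5077543) = 2.3719734;  |Δ| = 0.0273898
F(2.3719734) = 0.0079986
r₄ = 2.3719734 − 0.0079986·(0.0273898)/(-0.0650399) = 2.3753418;  |Δ| = 0.0033684
|r₄ − r₃| = 0.0033684 < 10^{-2}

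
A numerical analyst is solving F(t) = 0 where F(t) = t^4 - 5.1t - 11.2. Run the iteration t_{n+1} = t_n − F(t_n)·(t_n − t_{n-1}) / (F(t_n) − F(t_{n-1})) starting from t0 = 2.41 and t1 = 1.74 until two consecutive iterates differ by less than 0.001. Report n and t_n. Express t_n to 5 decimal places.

n = 6, t_n = 2.17260

F(2.41) = 10.2430256, F(1.74) = -10.9076382
t2 = 1.7400000 − (-10.9076382)·(-0.6700000)/(-21.1506639) = 2.0855266;  |Δ| = 0.3455266
F(2.0855266) = -2.9187199
t3 = 2.0855266 − (-2.9187199)·(0.3455266)/(7.9889183) = 2.2117634;  |Δ| = 0.1262368
F(2.2117634) = 1.4506673
t4 = 2.2117634 − 1.4506673·(0.1262368)/(4.3693872) = 2.1698519;  |Δ| = 0.0419115
F(2.1698519) = -0.0985574
t5 = 2.1698519 − (-0.0985574)·(-0.0419115)/(-1.5492247) = 2.1725182;  |Δ| = 0.0026663
F(2.1725182) = -0.0029967
t6 = 2.1725182 − (-0.0029967)·(0.0026663)/(0.0955607) = 2.1726018;  |Δ| = 0.0000836
|t6 − t5| = 0.0000836 < 0.001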